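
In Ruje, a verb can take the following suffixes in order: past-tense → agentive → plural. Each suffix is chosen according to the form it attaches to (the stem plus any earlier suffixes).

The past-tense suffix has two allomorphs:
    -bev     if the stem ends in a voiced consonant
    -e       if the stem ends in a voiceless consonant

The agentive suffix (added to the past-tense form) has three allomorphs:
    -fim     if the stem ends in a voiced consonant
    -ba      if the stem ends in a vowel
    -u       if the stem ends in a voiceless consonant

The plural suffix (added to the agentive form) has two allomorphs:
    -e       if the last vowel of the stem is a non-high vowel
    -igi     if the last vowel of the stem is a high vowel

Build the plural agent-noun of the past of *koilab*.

*koilab* — final consonant /b/ (voiced) → -bev → *koilabbev*.
The final sound of the past-tense form *koilabbev* is /v/, which is a voiced consonant, so the agentive suffix is -fim, giving *koilabbevfim*.
The agentive form *koilabbevfim* — last vowel /i/ (a high vowel) → -igi → *koilabbevfimigi*.

koilabbevfimigi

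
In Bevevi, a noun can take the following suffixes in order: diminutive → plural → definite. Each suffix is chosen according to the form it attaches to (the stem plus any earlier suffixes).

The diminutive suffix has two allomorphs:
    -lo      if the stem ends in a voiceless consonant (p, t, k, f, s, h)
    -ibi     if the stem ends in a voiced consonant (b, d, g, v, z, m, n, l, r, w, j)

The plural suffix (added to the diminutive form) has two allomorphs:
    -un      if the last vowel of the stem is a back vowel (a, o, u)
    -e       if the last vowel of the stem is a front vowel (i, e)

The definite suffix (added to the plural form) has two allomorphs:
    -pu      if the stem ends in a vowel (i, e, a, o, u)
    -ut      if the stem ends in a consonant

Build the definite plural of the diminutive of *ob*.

obibiepu

The final consonant of *ob* is /b/, which is voiced, so the diminutive suffix is -ibi, giving *obibi*.
Since the last vowel of the diminutive form *obibi* is /i/ (a front vowel), it takes -e, giving *obibie*.
The plural form *obibie* — final sound /e/ (a vowel) → -pu → *obibiepu*.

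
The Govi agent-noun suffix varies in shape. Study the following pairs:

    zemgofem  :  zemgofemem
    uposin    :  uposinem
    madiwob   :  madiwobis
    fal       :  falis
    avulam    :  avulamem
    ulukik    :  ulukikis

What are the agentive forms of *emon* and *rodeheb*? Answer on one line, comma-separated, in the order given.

emonem, rodehebis

The pattern is nasality of the final consonant: -em when the stem ends in a nasal (*zemgofem*, *uposin*, *avulam*); -is when the stem ends in a non-nasal consonant (*madiwob*, *fal*, *ulukik*).
*emon*: final consonant = /n/, a nasal → -em → *emonem*.
*rodeheb* — final consonant /b/ (non-nasal) → -is → *rodehebis*.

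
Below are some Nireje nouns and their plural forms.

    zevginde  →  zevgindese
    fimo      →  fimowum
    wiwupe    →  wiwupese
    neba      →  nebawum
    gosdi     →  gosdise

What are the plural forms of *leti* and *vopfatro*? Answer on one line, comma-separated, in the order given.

The pattern is front/back vowel harmony: -se when the last vowel of the stem is a front vowel (*zevginde*, *wiwupe*, *gosdi*); -wum when the last vowel of the stem is a back vowel (*fimo*, *neba*).
Since the last vowel of *leti* is /i/ (a front vowel), it takes -se, giving *letise*.
Since the last vowel of *vopfatro* is /o/ (a back vowel), it takes -wum, giving *vopfatrowum*.

letise, vopfatrowum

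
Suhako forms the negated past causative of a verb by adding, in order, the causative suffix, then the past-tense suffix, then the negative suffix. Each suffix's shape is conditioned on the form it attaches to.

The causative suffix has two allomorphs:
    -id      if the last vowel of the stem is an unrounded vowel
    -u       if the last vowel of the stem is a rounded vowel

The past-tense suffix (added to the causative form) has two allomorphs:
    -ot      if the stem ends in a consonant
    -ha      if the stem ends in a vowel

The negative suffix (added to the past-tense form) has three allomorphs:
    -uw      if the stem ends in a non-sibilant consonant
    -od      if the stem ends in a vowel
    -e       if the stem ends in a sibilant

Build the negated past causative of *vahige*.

vahigeidotuw

*vahige* — last vowel /e/ (an unrounded vowel) → -id → *vahigeid*.
Since the final sound of the causative form *vahigeid* is /d/ (a consonant), it takes -ot, giving *vahigeidot*.
The final sound of the past-tense form *vahigeidot* is /t/, which is a non-sibilant consonant, so the negative suffix is -uw, giving *vahigeidotuw*.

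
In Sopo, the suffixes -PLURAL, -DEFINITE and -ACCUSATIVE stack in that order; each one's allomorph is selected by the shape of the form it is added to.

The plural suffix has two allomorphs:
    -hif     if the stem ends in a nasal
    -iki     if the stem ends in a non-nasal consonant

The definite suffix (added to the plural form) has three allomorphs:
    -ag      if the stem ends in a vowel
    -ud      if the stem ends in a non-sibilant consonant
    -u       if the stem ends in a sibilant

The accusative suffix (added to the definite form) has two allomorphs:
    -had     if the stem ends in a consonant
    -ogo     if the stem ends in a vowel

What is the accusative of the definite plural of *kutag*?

Since the final consonant of *kutag* is /g/ (non-nasal), it takes -iki, giving *kutagiki*.
The final sound of the plural form *kutagiki* is /i/, which is a vowel, so the definite suffix is -ag, giving *kutagikiag*.
Since the final sound of the definite form *kutagikiag* is /g/ (a consonant), it takes -had, giving *kutagikiaghad*.

kutagikiaghad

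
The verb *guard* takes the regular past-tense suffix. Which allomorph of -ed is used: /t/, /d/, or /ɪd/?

The stem *guard* ends in /t/ or /d/.
The -ed suffix is realized as /ɪd/ after /t, d/; as /t/ after other voiceless consonants; and as /d/ after other voiced sounds.
So -ed on *guard* is pronounced /ɪd/.

/ɪd/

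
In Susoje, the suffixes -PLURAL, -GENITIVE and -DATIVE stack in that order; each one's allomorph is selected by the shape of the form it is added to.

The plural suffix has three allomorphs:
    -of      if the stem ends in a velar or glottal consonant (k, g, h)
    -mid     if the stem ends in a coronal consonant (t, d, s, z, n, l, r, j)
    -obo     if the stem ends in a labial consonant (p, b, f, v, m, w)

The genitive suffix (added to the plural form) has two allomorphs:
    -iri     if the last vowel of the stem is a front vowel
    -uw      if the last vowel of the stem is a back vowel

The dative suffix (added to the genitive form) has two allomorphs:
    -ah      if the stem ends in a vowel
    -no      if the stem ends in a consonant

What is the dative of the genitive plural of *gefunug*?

gefunugofuwno

*gefunug*: final consonant = /g/, velar/glottal → -of → *gefunugof*.
Since the last vowel of the plural form *gefunugof* is /o/ (a back vowel), it takes -uw, giving *gefunugofuw*.
The genitive form *gefunugofuw* — final sound /w/ (a consonant) → -no → *gefunugofuwno*.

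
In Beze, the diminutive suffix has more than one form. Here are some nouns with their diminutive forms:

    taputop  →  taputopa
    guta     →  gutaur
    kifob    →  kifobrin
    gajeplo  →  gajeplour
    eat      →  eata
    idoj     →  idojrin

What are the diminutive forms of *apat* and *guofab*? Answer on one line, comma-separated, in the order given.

apata, guofabrin

Looking at the final sound of each stem: -a when the stem ends in a voiceless consonant (*taputop*, *eat*); -rin when the stem ends in a voiced consonant (*kifob*, *idoj*); -ur when the stem ends in a vowel (*guta*, *gajeplo*).
*apat* — final sound /t/ (a voiceless consonant) → -a → *apata*.
*guofab* — final sound /b/ (a voiced consonant) → -rin → *guofabrin*.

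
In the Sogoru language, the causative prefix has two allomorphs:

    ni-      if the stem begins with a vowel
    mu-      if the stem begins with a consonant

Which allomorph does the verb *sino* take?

mu-

*sino* — first sound /s/ (a consonant) → mu-.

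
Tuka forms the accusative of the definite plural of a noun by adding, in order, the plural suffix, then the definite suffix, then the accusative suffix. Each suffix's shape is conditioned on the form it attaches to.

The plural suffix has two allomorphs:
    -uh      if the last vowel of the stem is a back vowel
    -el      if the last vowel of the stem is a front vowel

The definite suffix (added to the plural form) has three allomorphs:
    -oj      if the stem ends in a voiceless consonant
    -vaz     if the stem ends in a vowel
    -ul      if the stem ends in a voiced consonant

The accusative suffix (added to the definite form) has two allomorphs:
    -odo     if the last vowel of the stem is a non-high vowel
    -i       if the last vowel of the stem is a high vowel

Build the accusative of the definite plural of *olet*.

*olet*: last vowel = /e/, a front vowel → -el → *oletel*.
Since the final sound of the plural form *oletel* is /l/ (a voiced consonant), it takes -ul, giving *oletelul*.
Since the last vowel of the definite form *oletelul* is /u/ (a high vowel), it takes -i, giving *oleteluli*.

oleteluli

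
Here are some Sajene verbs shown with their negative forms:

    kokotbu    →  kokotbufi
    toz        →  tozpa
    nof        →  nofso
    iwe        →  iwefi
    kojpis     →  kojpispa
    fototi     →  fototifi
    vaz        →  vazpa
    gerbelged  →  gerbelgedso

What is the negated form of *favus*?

favuspa

The alternation tracks the final sound of the stem — -pa when the stem ends in a sibilant (*toz*, *kojpis*, *vaz*); -so when the stem ends in a non-sibilant consonant (*nof*, *gerbelged*); -fi when the stem ends in a vowel (*kokotbu*, *iwe*, *fototi*).
The final sound of *favus* is /s/, which is a sibilant, so the suffix is -pa, giving *favuspa*.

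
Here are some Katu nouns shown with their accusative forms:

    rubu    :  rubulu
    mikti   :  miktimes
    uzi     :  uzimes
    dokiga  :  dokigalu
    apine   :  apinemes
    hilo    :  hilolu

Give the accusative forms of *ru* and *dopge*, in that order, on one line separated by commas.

rulu, dopgemes

Looking at the last vowel of each stem: -mes when the last vowel of the stem is a front vowel (*mikti*, *uzi*, *apine*); -lu when the last vowel of the stem is a back vowel (*rubu*, *dokiga*, *hilo*).
*ru*: last vowel = /u/, a back vowel → -lu → *rulu*.
*dopge* — last vowel /e/ (a front vowel) → -mes → *dopgemes*.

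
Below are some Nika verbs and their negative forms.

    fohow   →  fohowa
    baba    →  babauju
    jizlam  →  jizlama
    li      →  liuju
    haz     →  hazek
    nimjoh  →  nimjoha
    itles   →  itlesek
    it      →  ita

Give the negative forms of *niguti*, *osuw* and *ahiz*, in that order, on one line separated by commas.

nigutiuju, osuwa, ahizek

Looking at the final sound of each stem: -ek when the stem ends in a sibilant (*haz*, *itles*); -a when the stem ends in a non-sibilant consonant (*fohow*, *jizlam*, *nimjoh*, *it*); -uju when the stem ends in a vowel (*baba*, *li*).
*niguti*: final sound = /i/, a vowel → -uju → *nigutiuju*.
Since the final sound of *osuw* is /w/ (a non-sibilant consonant), it takes -a, giving *osuwa*.
Since the final sound of *ahiz* is /z/ (a sibilant), it takes -ek, giving *ahizek*.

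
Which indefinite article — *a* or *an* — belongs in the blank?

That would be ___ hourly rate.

The indefinite article is chosen by the initial *sound* of the following word, not its spelling.
*hourly* begins with the sound /aʊ/ (silent h) — a vowel sound.
So the article is *an*: That would be an hourly rate.

an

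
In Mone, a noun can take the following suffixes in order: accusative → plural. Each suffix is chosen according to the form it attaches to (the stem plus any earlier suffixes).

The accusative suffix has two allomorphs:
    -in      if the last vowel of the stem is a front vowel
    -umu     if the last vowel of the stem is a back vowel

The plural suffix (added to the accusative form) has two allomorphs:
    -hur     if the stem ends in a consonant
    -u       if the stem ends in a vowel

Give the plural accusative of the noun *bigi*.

bigiinhur

The last vowel of *bigi* is /i/, which is a front vowel, so the accusative suffix is -in, giving *bigiin*.
The final sound of the accusative form *bigiin* is /n/, which is a consonant, so the plural suffix is -hur, giving *bigiinhur*.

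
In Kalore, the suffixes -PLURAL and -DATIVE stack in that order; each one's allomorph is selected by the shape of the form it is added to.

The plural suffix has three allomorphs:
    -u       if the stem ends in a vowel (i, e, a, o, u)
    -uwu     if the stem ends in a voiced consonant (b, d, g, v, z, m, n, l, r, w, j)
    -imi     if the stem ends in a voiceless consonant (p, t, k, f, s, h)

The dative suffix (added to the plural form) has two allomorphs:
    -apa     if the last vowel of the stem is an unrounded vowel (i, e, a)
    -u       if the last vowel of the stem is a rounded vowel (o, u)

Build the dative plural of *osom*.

Since the final sound of *osom* is /m/ (a voiced consonant), it takes -uwu, giving *osomuwu*.
The last vowel of the plural form *osomuwu* is /u/, which is a rounded vowel, so the dative suffix is -u, giving *osomuwuu*.

osomuwuu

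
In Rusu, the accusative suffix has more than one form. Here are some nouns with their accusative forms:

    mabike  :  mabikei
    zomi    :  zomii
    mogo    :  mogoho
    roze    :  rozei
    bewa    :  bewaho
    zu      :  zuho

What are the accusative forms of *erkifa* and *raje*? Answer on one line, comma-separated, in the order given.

erkifaho, rajei

Looking at the last vowel of each stem: -i when the last vowel of the stem is a front vowel (*mabike*, *zomi*, *roze*); -ho when the last vowel of the stem is a back vowel (*mogo*, *bewa*, *zu*).
The last vowel of *erkifa* is /a/, which is a back vowel, so the suffix is -ho, giving *erkifaho*.
*raje*: last vowel = /e/, a front vowel → -i → *rajei*.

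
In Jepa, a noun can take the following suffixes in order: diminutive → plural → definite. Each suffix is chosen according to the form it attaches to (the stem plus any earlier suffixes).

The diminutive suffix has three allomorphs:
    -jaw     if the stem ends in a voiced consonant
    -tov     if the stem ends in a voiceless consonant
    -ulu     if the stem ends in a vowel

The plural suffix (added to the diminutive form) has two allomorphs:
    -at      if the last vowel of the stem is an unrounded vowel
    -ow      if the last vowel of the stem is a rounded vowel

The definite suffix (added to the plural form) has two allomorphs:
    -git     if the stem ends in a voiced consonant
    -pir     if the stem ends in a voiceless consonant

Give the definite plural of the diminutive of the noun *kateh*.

Since the final sound of *kateh* is /h/ (a voiceless consonant), it takes -tov, giving *katehtov*.
Since the last vowel of the diminutive form *katehtov* is /o/ (a rounded vowel), it takes -ow, giving *katehtovow*.
The final consonant of the plural form *katehtovow* is /w/, which is voiced, so the definite suffix is -git, giving *katehtovowgit*.

katehtovowgit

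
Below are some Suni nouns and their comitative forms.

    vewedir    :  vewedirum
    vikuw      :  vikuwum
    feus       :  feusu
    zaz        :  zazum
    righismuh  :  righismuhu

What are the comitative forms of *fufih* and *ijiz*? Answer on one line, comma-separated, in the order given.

fufihu, ijizum

The alternation tracks the final consonant of the stem — -u when the stem ends in a voiceless consonant (*feus*, *righismuh*); -um when the stem ends in a voiced consonant (*vewedir*, *vikuw*, *zaz*).
*fufih*: final consonant = /h/, voiceless → -u → *fufihu*.
*ijiz*: final consonant = /z/, voiced → -um → *ijizum*.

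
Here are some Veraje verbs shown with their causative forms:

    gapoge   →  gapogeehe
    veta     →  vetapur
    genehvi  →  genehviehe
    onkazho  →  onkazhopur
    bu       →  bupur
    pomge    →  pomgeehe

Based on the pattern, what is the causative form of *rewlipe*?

The alternation tracks the last vowel of the stem — -ehe when the last vowel of the stem is a front vowel (*gapoge*, *genehvi*, *pomge*); -pur when the last vowel of the stem is a back vowel (*veta*, *onkazho*, *bu*).
*rewlipe*: last vowel = /e/, a front vowel → -ehe → *rewlipeehe*.

rewlipeehe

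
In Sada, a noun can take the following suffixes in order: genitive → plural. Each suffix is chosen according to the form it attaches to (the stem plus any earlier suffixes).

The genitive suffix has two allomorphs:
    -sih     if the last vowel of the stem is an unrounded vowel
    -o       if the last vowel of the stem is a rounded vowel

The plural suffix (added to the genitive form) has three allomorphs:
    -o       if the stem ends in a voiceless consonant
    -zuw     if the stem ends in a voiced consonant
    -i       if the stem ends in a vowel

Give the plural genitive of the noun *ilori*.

ilorisiho

Since the last vowel of *ilori* is /i/ (an unrounded vowel), it takes -sih, giving *ilorisih*.
The genitive form *ilorisih* — final sound /h/ (a voiceless consonant) → -o → *ilorisiho*.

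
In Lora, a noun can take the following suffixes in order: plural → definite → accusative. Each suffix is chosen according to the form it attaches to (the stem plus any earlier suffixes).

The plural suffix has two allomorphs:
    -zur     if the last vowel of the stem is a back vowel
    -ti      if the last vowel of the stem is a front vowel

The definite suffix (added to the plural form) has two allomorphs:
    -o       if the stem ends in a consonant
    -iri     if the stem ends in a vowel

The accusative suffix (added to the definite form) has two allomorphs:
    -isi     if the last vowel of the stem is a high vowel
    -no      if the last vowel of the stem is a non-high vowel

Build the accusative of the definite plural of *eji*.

*eji*: last vowel = /i/, a front vowel → -ti → *ejiti*.
The plural form *ejiti* — final sound /i/ (a vowel) → -iri → *ejitiiri*.
Since the last vowel of the definite form *ejitiiri* is /i/ (a high vowel), it takes -isi, giving *ejitiiriisi*.

ejitiiriisi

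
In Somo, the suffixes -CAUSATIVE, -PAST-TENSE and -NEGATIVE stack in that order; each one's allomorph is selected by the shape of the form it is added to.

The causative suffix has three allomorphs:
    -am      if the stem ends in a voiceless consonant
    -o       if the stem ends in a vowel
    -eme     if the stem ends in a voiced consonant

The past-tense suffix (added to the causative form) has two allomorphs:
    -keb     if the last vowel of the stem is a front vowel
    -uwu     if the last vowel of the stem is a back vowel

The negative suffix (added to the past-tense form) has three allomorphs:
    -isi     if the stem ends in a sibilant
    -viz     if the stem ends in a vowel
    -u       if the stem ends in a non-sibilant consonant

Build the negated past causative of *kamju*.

kamjuouwuviz

*kamju*: final sound = /u/, a vowel → -o → *kamjuo*.
The causative form *kamjuo* — last vowel /o/ (a back vowel) → -uwu → *kamjuouwu*.
The past-tense form *kamjuouwu* — final sound /u/ (a vowel) → -viz → *kamjuouwuviz*.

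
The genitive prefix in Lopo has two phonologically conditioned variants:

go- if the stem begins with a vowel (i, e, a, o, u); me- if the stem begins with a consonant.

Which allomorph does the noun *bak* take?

me-

Since the first sound of *bak* is /b/ (a consonant), it takes me-.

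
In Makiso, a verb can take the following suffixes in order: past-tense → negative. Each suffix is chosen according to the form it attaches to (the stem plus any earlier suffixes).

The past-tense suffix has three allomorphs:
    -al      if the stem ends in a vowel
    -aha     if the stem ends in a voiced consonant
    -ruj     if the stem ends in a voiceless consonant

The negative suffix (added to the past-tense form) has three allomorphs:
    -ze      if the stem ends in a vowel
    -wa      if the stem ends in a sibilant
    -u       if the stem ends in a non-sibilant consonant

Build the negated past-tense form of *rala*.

ralaalu

Since the final sound of *rala* is /a/ (a vowel), it takes -al, giving *ralaal*.
The past-tense form *ralaal* — final sound /l/ (a non-sibilant consonant) → -u → *ralaalu*.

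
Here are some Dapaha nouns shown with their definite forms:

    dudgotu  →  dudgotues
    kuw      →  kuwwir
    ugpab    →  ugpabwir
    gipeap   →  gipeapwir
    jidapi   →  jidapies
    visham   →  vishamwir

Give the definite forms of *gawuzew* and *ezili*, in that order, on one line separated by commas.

gawuzewwir, ezilies

Looking at the final sound of each stem: -wir when the stem ends in a consonant (*kuw*, *ugpab*, *gipeap*, *visham*); -es when the stem ends in a vowel (*dudgotu*, *jidapi*).
The final sound of *gawuzew* is /w/, which is a consonant, so the suffix is -wir, giving *gawuzewwir*.
The final sound of *ezili* is /i/, which is a vowel, so the suffix is -es, giving *ezilies*.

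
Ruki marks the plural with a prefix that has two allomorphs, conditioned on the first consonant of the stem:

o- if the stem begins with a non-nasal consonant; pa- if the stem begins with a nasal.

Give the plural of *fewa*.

*fewa* — first consonant /f/ (non-nasal) → o- → *ofewa*.

ofewa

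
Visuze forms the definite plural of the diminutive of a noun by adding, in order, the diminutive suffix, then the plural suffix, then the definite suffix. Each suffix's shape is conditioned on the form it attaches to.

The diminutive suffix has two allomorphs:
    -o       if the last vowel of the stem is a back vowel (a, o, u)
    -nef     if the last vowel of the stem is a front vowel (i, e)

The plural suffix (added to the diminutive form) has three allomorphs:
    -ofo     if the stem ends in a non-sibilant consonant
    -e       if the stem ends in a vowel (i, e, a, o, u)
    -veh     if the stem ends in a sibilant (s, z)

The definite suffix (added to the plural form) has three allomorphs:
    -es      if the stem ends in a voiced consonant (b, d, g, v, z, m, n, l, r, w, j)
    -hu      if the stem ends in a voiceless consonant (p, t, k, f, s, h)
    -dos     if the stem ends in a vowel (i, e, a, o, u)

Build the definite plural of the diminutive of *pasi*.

pasinefofodos

*pasi*: last vowel = /i/, a front vowel → -nef → *pasinef*.
Since the final sound of the diminutive form *pasinef* is /f/ (a non-sibilant consonant), it takes -ofo, giving *pasinefofo*.
Since the final sound of the plural form *pasinefofo* is /o/ (a vowel), it takes -dos, giving *pasinefofodos*.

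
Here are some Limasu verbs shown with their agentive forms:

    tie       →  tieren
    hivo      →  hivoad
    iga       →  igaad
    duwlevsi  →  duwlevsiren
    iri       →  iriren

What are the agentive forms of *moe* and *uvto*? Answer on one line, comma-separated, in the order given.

The suffix is conditioned by the last vowel: -ren when the last vowel of the stem is a front vowel (*tie*, *duwlevsi*, *iri*); -ad when the last vowel of the stem is a back vowel (*hivo*, *iga*).
Since the last vowel of *moe* is /e/ (a front vowel), it takes -ren, giving *moeren*.
The last vowel of *uvto* is /o/, which is a back vowel, so the suffix is -ad, giving *uvtoad*.

moeren, uvtoad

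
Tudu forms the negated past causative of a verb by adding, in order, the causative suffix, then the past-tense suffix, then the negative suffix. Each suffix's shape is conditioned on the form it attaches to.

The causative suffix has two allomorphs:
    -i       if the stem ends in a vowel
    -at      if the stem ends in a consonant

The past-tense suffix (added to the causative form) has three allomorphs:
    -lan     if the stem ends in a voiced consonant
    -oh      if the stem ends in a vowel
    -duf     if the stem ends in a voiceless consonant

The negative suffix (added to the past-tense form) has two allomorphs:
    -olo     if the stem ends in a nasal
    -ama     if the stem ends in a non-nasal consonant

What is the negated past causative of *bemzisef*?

bemzisefatdufama

Since the final sound of *bemzisef* is /f/ (a consonant), it takes -at, giving *bemzisefat*.
The final sound of the causative form *bemzisefat* is /t/, which is a voiceless consonant, so the past-tense suffix is -duf, giving *bemzisefatduf*.
The past-tense form *bemzisefatduf* — final consonant /f/ (non-nasal) → -ama → *bemzisefatdufama*.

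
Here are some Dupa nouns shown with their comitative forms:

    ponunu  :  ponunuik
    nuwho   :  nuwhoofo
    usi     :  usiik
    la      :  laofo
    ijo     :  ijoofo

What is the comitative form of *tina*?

tinaofo

The alternation tracks the last vowel of the stem — -ik when the last vowel of the stem is a high vowel (*ponunu*, *usi*); -ofo when the last vowel of the stem is a non-high vowel (*nuwho*, *la*, *ijo*).
Since the last vowel of *tina* is /a/ (a non-high vowel), it takes -ofo, giving *tinaofo*.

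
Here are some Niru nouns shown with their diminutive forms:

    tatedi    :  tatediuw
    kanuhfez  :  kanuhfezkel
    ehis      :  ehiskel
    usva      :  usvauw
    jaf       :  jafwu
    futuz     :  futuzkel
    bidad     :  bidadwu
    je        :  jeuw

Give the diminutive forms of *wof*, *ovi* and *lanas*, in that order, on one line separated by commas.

The pattern is sibilance of the final sound: -kel when the stem ends in a sibilant (*kanuhfez*, *ehis*, *futuz*); -wu when the stem ends in a non-sibilant consonant (*jaf*, *bidad*); -uw when the stem ends in a vowel (*tatedi*, *usva*, *je*).
*wof*: final sound = /f/, a non-sibilant consonant → -wu → *wofwu*.
*ovi* — final sound /i/ (a vowel) → -uw → *oviuw*.
*lanas* — final sound /s/ (a sibilant) → -kel → *lanaskel*.

wofwu, oviuw, lanaskel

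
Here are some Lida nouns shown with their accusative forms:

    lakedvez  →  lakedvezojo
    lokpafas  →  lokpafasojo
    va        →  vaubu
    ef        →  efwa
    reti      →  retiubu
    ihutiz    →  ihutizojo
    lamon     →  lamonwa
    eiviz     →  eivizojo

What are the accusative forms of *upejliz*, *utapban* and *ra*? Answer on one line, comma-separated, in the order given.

Looking at the final sound of each stem: -ojo when the stem ends in a sibilant (*lakedvez*, *lokpafas*, *ihutiz*, *eiviz*); -wa when the stem ends in a non-sibilant consonant (*ef*, *lamon*); -ubu when the stem ends in a vowel (*va*, *reti*).
The final sound of *upejliz* is /z/, which is a sibilant, so the suffix is -ojo, giving *upejlizojo*.
Since the final sound of *utapban* is /n/ (a non-sibilant consonant), it takes -wa, giving *utapbanwa*.
*ra*: final sound = /a/, a vowel → -ubu → *raubu*.

upejlizojo, utapbanwa, raubu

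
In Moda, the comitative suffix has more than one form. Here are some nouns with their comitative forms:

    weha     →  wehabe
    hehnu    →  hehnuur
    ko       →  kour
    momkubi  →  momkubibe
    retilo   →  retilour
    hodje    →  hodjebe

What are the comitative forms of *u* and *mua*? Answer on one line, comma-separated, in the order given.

uur, muabe

The pattern is rounding harmony: -ur when the last vowel of the stem is a rounded vowel (*hehnu*, *ko*, *retilo*); -be when the last vowel of the stem is an unrounded vowel (*weha*, *momkubi*, *hodje*).
The last vowel of *u* is /u/, which is a rounded vowel, so the suffix is -ur, giving *uur*.
*mua*: last vowel = /a/, an unrounded vowel → -be → *muabe*.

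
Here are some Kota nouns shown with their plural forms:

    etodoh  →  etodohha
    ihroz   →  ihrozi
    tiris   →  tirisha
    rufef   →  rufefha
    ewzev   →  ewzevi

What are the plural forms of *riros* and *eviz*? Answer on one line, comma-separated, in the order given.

rirosha, evizi

Looking at the final consonant of each stem: -ha when the stem ends in a voiceless consonant (*etodoh*, *tiris*, *rufef*); -i when the stem ends in a voiced consonant (*ihroz*, *ewzev*).
*riros*: final consonant = /s/, voiceless → -ha → *rirosha*.
The final consonant of *eviz* is /z/, which is voiced, so the suffix is -i, giving *evizi*.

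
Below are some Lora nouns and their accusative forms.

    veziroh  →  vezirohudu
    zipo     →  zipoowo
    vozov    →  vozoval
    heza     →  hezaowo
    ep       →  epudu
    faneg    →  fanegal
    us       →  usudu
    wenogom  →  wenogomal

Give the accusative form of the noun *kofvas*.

kofvasudu

The pattern is voicing of the final sound: -udu when the stem ends in a voiceless consonant (*veziroh*, *ep*, *us*); -al when the stem ends in a voiced consonant (*vozov*, *faneg*, *wenogom*); -owo when the stem ends in a vowel (*zipo*, *heza*).
Since the final sound of *kofvas* is /s/ (a voiceless consonant), it takes -udu, giving *kofvasudu*.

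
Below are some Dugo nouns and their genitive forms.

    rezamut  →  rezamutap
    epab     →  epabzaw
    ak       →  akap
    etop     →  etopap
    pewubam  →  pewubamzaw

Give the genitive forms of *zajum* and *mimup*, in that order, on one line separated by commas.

The alternation tracks the final consonant of the stem — -ap when the stem ends in a voiceless consonant (*rezamut*, *ak*, *etop*); -zaw when the stem ends in a voiced consonant (*epab*, *pewubam*).
Since the final consonant of *zajum* is /m/ (voiced), it takes -zaw, giving *zajumzaw*.
Since the final consonant of *mimup* is /p/ (voiceless), it takes -ap, giving *mimupap*.

zajumzaw, mimupap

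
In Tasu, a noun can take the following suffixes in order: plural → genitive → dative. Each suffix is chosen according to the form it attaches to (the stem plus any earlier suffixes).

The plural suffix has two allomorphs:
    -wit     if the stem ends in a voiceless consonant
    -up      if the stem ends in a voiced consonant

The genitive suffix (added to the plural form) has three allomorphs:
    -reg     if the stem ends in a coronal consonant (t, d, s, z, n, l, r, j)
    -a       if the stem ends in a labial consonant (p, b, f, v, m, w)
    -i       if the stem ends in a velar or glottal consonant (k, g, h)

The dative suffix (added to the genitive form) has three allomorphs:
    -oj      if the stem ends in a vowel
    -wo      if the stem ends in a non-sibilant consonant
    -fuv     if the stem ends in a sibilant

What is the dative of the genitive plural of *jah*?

jahwitregwo

*jah* — final consonant /h/ (voiceless) → -wit → *jahwit*.
The plural form *jahwit* — final consonant /t/ (coronal) → -reg → *jahwitreg*.
The genitive form *jahwitreg* — final sound /g/ (a non-sibilant consonant) → -wo → *jahwitregwo*.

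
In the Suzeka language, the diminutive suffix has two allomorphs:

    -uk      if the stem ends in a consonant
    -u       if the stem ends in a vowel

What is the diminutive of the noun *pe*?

*pe* — final sound /e/ (a vowel) → -u → *peu*.

peu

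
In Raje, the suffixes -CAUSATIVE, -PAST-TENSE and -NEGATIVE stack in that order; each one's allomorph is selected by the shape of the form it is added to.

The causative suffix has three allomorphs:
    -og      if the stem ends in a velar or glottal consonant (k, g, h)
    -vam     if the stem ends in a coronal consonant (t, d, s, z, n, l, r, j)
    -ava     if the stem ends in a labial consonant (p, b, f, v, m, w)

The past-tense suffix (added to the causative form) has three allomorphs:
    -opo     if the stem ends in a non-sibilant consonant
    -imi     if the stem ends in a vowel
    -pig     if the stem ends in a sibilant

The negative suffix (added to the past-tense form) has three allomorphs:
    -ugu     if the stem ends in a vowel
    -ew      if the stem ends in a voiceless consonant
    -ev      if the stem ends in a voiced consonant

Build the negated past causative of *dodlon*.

dodlonvamopougu

*dodlon* — final consonant /n/ (coronal) → -vam → *dodlonvam*.
The final sound of the causative form *dodlonvam* is /m/, which is a non-sibilant consonant, so the past-tense suffix is -opo, giving *dodlonvamopo*.
Since the final sound of the past-tense form *dodlonvamopo* is /o/ (a vowel), it takes -ugu, giving *dodlonvamopougu*.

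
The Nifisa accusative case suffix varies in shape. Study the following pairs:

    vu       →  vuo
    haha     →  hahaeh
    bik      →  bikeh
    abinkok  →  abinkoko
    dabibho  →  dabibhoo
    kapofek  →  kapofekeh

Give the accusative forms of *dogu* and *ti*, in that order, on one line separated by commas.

The pattern is rounding harmony: -o when the last vowel of the stem is a rounded vowel (*vu*, *abinkok*, *dabibho*); -eh when the last vowel of the stem is an unrounded vowel (*haha*, *bik*, *kapofek*).
*dogu* — last vowel /u/ (a rounded vowel) → -o → *doguo*.
The last vowel of *ti* is /i/, which is an unrounded vowel, so the suffix is -eh, giving *tieh*.

doguo, tieh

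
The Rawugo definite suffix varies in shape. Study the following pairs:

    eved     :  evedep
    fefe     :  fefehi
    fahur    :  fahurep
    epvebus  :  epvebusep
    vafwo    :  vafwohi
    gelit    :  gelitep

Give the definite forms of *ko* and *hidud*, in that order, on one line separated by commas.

kohi, hidudep

The alternation tracks the final sound of the stem — -ep when the stem ends in a consonant (*eved*, *fahur*, *epvebus*, *gelit*); -hi when the stem ends in a vowel (*fefe*, *vafwo*).
*ko* — final sound /o/ (a vowel) → -hi → *kohi*.
The final sound of *hidud* is /d/, which is a consonant, so the suffix is -ep, giving *hidudep*.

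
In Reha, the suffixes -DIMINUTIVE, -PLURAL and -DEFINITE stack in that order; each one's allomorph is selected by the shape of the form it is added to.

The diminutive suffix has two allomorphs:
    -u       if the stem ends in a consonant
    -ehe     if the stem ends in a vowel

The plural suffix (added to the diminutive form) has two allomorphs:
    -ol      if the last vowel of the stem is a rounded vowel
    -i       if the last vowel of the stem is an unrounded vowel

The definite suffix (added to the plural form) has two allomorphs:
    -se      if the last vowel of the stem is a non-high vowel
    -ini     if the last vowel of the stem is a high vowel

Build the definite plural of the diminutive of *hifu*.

*hifu*: final sound = /u/, a vowel → -ehe → *hifuehe*.
The diminutive form *hifuehe*: last vowel = /e/, an unrounded vowel → -i → *hifuehei*.
The last vowel of the plural form *hifuehei* is /i/, which is a high vowel, so the definite suffix is -ini, giving *hifueheiini*.

hifueheiini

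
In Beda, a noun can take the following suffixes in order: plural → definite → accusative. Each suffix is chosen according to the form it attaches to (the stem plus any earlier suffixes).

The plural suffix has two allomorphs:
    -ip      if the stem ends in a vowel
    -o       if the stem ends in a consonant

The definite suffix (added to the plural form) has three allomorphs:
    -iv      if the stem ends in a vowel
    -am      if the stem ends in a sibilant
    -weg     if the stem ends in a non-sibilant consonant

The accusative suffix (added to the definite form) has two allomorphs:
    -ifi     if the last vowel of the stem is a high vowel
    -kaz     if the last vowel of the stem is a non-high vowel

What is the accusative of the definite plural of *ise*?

*ise* — final sound /e/ (a vowel) → -ip → *iseip*.
The plural form *iseip*: final sound = /p/, a non-sibilant consonant → -weg → *iseipweg*.
The definite form *iseipweg*: last vowel = /e/, a non-high vowel → -kaz → *iseipwegkaz*.

iseipwegkaz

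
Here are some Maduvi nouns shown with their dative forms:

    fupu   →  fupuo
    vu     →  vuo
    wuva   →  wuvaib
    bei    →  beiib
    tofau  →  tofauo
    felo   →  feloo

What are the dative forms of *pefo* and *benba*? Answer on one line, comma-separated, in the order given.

Looking at the last vowel of each stem: -o when the last vowel of the stem is a rounded vowel (*fupu*, *vu*, *tofau*, *felo*); -ib when the last vowel of the stem is an unrounded vowel (*wuva*, *bei*).
*pefo*: last vowel = /o/, a rounded vowel → -o → *pefoo*.
Since the last vowel of *benba* is /a/ (an unrounded vowel), it takes -ib, giving *benbaib*.

pefoo, benbaib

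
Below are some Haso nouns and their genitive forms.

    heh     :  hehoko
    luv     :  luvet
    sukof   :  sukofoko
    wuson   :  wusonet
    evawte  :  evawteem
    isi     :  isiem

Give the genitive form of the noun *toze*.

Looking at the final sound of each stem: -oko when the stem ends in a voiceless consonant (*heh*, *sukof*); -et when the stem ends in a voiced consonant (*luv*, *wuson*); -em when the stem ends in a vowel (*evawte*, *isi*).
*toze*: final sound = /e/, a vowel → -em → *tozeem*.

tozeem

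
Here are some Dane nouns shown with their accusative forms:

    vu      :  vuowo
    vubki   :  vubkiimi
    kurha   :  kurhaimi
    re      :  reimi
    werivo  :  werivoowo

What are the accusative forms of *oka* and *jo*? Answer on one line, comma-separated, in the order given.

The suffix is conditioned by the last vowel: -owo when the last vowel of the stem is a rounded vowel (*vu*, *werivo*); -imi when the last vowel of the stem is an unrounded vowel (*vubki*, *kurha*, *re*).
The last vowel of *oka* is /a/, which is an unrounded vowel, so the suffix is -imi, giving *okaimi*.
The last vowel of *jo* is /o/, which is a rounded vowel, so the suffix is -owo, giving *joowo*.

okaimi, joowo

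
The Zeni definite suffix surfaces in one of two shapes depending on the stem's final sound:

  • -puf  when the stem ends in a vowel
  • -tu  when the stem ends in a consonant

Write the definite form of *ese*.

The final sound of *ese* is /e/, which is a vowel, so the suffix is -puf, giving *esepuf*.

esepuf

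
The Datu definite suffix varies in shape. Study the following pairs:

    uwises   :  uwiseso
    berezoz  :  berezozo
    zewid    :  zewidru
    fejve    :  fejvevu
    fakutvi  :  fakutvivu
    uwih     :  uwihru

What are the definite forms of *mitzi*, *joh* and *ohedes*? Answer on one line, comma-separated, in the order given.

The suffix is conditioned by the final sound: -o when the stem ends in a sibilant (*uwises*, *berezoz*); -ru when the stem ends in a non-sibilant consonant (*zewid*, *uwih*); -vu when the stem ends in a vowel (*fejve*, *fakutvi*).
The final sound of *mitzi* is /i/, which is a vowel, so the suffix is -vu, giving *mitzivu*.
*joh* — final sound /h/ (a non-sibilant consonant) → -ru → *johru*.
Since the final sound of *ohedes* is /s/ (a sibilant), it takes -o, giving *ohedeso*.

mitzivu, johru, ohedeso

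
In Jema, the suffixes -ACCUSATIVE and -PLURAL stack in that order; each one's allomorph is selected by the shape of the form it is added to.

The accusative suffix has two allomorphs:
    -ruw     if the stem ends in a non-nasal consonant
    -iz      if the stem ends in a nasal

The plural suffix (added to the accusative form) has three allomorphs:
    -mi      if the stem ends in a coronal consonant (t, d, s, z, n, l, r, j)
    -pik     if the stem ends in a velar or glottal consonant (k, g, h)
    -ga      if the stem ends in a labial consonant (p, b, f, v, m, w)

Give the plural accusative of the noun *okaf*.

Since the final consonant of *okaf* is /f/ (non-nasal), it takes -ruw, giving *okafruw*.
Since the final consonant of the accusative form *okafruw* is /w/ (labial), it takes -ga, giving *okafruwga*.

okafruwga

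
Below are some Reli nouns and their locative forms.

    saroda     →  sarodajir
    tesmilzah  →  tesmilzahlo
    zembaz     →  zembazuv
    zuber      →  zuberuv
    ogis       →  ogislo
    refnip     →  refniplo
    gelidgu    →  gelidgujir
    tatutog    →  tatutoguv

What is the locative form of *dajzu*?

dajzujir

The suffix is conditioned by the final sound: -lo when the stem ends in a voiceless consonant (*tesmilzah*, *ogis*, *refnip*); -uv when the stem ends in a voiced consonant (*zembaz*, *zuber*, *tatutog*); -jir when the stem ends in a vowel (*saroda*, *gelidgu*).
Since the final sound of *dajzu* is /u/ (a vowel), it takes -jir, giving *dajzujir*.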